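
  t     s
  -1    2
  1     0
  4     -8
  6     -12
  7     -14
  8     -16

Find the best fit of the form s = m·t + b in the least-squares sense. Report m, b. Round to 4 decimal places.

m = -2.1008, b = 0.7533

With design matrix X, XᵀX = [[167, 25]; [25, 6]] and Xᵀs = [-332, -48]ᵀ.
Eliminating b: 6·(row 1) − 25·(row 2) gives 377·m = 6·(-332) − 25·(-48) = -792, so m = -792/377.
Then b = ((-48) − 25·(-792/377))/6 = 284/377.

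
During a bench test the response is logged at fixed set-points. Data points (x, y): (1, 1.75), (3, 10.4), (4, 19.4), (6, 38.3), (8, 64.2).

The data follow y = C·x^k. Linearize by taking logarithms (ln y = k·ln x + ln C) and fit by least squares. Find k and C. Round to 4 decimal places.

Let Y = ln y. Fitting Y = k·ln x + ln C by least squares:
AᵀA = [[10.6632, 6.3561]; [6.3561, 5]], rhs = [21.8699, 13.6741]ᵀ  (here Σln x = 6.3561, Σ(ln x)² = 10.6632, Σln y = 13.6741, Σln x·ln y = 21.8699).
Solving (det = 12.9161): k = 1.73699, ln C = 0.52673, so C = exp(0.52673) = 1.69339.

k = 1.7370, C = 1.6934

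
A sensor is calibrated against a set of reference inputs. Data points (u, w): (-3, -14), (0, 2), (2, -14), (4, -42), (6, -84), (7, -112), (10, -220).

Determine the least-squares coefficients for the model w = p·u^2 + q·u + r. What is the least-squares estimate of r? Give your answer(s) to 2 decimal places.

r = -0.86

Normal-equation sums: Σu^2·u^2 = 14050, Σu^2·u = 1604, Σu^2 = 214, Σu·u = 214, Σu = 26, Σ1 = 7.
Moment sums: Σu^2·w = -31366, Σu·w = -3642, Σw = -484.
So MᵀM·[p, q, r]ᵀ = Mᵀw: [[14050, 1604, 214]; [1604, 214, 26]; [214, 26, 7]]·[p, q, r]ᵀ = [-31366, -3642, -484]ᵀ.
Solving the 3×3 system (Gaussian elimination) gives p = -264503/132363, q = -256279/132363, r = -10348/12033.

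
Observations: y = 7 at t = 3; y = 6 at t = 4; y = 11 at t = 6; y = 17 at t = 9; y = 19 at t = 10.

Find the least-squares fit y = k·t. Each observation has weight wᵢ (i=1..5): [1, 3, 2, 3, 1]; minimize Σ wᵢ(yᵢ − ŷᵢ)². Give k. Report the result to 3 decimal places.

Setting ∂/∂k … = 0 gives: 472·k = 874.
(Σwᵢ·t·t = 472, Σwᵢ·t·y = 874.)
Hence k = 874 / 472 ≈ 1.85169.

k = 1.852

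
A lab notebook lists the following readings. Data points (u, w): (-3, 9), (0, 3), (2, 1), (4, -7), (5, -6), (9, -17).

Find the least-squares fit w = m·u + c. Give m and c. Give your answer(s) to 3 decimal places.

Setting ∂/∂m … = 0 gives: 135·m + 17·c = -236;  17·m + 6·c = -17.
Determinant 135·6 − 17² = 521.
m = ((-236)·6 − 17·(-17))/521 = -1127/521; c = (135·(-17) − 17·(-236))/521 = 1717/521.

m = -2.163, c = 3.296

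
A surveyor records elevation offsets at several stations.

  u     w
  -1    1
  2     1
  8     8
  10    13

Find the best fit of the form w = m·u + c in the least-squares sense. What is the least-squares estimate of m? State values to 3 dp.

The normal equations are: 169·m + 19·c = 195;  19·m + 4·c = 23.
(Σu·u = 169, Σu = 19, Σ1 = 4, Σu·w = 195, Σw = 23.)
det = 169·4 − 19² = 315.
m = (195·4 − 19·23)/315 = 49/45; c = (169·23 − 19·195)/315 = 26/45.

m = 1.089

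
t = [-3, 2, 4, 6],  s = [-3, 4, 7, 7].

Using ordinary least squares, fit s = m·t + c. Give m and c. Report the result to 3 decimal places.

m = 1.190, c = 1.073

Setting ∂/∂m … = 0 gives: 65·m + 9·c = 87;  9·m + 4·c = 15.
(Σt·t = 65, Σt = 9, Σ1 = 4, Σt·s = 87, Σs = 15.)
Δ = 65·4 − 9² = 179.
m = (87·4 − 9·15)/179 = 213/179; c = (65·15 − 9·87)/179 = 192/179.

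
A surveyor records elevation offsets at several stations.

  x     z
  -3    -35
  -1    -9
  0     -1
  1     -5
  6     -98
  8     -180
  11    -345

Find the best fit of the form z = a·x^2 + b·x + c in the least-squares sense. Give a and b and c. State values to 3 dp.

a = -3.007, b = 1.958, c = -2.635

Sums needed: Σx^2·x^2 = 20116, Σx^2·x = 2032, Σx^2 = 232, Σx·x = 232, Σx = 22, Σ1 = 7.
And Σx^2·z = -57122, Σx·z = -5714, Σz = -673.
Normal equations: [[20116, 2032, 232]; [2032, 232, 22]; [232, 22, 7]]·[a, b, c]ᵀ = [-57122, -5714, -673]ᵀ.
Solving the 3×3 system (Gaussian elimination) gives a = -3013/1002, b = 31058/15865, c = -125429/47595.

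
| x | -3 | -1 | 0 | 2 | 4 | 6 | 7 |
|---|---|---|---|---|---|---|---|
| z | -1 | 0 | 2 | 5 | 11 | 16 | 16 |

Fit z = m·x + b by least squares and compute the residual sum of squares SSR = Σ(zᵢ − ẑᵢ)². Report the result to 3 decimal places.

The normal equations are: 115·m + 15·b = 265;  15·m + 7·b = 49.
(Σx·x = 115, Σx = 15, Σ1 = 7, Σx·z = 265, Σz = 49.)
Eliminating b: 7·(row 1) − 15·(row 2) gives 580·m = 7·265 − 15·49 = 1120, so m = 56/29.
Then b = (49 − 15·(56/29))/7 = 83/29.
Residuals: 56/29, -27/29, -25/29, -50/29, 12/29, 45/29, -11/29; SSR = 320/29.

SSR = 11.034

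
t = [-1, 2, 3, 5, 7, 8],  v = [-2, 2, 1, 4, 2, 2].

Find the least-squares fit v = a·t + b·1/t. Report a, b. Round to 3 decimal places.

a = 0.311, b = 1.950

Normal-equation sums: Σt·t = 152, Σt·1/t = 6, Σ1/t·1/t = 1014049/705600.
Moment sums: Σt·v = 59, Σ1/t·v = 1961/420.
Normal equations: [[152, 6]; [6, 1014049/705600]]·[a, b]ᵀ = [59, 1961/420]ᵀ.
Eliminating b: (1014049/705600)·(row 1) − 6·(row 2) gives (16091731/88200)·a = (1014049/705600)·59 − 6·(1961/420) = 40062011/705600, so a = 40062011/128733848.
Then b = ((1961/420) − 6·(40062011/128733848))/(1014049/705600) = 31372320/16091731.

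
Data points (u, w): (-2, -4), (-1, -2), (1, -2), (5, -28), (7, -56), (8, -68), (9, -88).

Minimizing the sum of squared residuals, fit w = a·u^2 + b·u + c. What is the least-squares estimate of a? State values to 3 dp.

AᵀA·[a, b, c]ᵀ = Aᵀw reads: 13701·a + 1701·b + 225·c = -14944;  1701·a + 225·b + 27·c = -1860;  225·a + 27·b + 7·c = -248.
(Σu^2·u^2 = 13701, Σu^2·u = 1701, Σu^2 = 225, Σu·u = 225, Σu = 27, Σ1 = 7, Σu^2·w = -14944, Σu·w = -1860, Σw = -248.)
Solving the 3×3 system (Gaussian elimination) gives a = -17500/17049, b = -6806/17049, c = -5090/5683.

a = -1.026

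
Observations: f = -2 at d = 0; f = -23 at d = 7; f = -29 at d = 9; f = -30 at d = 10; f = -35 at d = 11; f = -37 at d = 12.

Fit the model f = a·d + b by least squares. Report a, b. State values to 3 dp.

a = -2.921, b = -2.146

Forming XᵀX = [[495, 49]; [49, 6]] and Xᵀf = [-1551, -156]ᵀ gives XᵀX·[a, b]ᵀ = Xᵀf.
Determinant 495·6 − 49² = 569.
a = ((-1551)·6 − 49·(-156))/569 = -1662/569; b = (495·(-156) − 49·(-1551))/569 = -1221/569.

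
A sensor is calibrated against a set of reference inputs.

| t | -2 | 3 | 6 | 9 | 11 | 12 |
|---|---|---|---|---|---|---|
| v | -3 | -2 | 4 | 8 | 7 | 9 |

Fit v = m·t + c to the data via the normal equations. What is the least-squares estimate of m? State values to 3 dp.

From the data, Σt·t = 395, Σt = 39, Σ1 = 6.
And Σt·v = 281, Σv = 23.
Normal equations: [[395, 39]; [39, 6]]·[m, c]ᵀ = [281, 23]ᵀ.
Δ = 395·6 − 39² = 849.
m = (281·6 − 39·23)/849 = 263/283; c = (395·23 − 39·281)/849 = -1874/849.

m = 0.929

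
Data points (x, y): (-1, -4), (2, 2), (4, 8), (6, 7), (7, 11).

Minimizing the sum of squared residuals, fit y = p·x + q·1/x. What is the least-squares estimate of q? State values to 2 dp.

Forming MᵀM = [[106, 5]; [5, 9601/7056]] and Mᵀy = [159, 409/42]ᵀ gives MᵀM·[p, q]ᵀ = Mᵀy.
det = 106·(9601/7056) − 5² = 420653/3528.
p = (159·(9601/7056) − 5·(409/42))/(420653/3528) = 1182999/841306; q = (106·(409/42) − 5·159)/(420653/3528) = 836976/420653.

q = 1.99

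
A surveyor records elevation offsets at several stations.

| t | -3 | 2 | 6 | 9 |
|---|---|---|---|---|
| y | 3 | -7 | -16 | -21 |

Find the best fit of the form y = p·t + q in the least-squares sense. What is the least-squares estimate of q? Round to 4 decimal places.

q = -3.1420

MᵀM·[p, q]ᵀ = Mᵀy reads: 130·p + 14·q = -308;  14·p + 4·q = -41.
Determinant 130·4 − 14² = 324.
p = ((-308)·4 − 14·(-41))/324 = -329/162; q = (130·(-41) − 14·(-308))/324 = -509/162.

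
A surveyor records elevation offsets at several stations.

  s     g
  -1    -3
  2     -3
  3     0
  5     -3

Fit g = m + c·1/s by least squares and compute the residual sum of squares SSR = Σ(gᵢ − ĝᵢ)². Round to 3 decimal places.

SSR = 6.071

Setting ∂/∂m … = 0 gives: 4·m + (1/30)·c = -9;  (1/30)·m + (1261/900)·c = 9/10.
Eliminating c: (1261/900)·(row 1) − (1/30)·(row 2) gives (1681/300)·m = (1261/900)·(-9) − (1/30)·(9/10) = -316/25, so m = -3792/1681.
Then c = ((9/10) − (1/30)·(-3792/1681))/(1261/900) = 1170/1681.
Residuals: -81/1681, -1836/1681, 3402/1681, -1485/1681; SSR = 10206/1681.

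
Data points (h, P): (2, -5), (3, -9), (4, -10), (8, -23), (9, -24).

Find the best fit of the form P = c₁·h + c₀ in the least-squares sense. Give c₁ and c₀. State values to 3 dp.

c₁ = -2.778, c₀ = 0.247

Sums needed: Σh·h = 174, Σh = 26, Σ1 = 5.
Right-hand side: Σh·P = -477, ΣP = -71.
Normal equations: [[174, 26]; [26, 5]]·[c₁, c₀]ᵀ = [-477, -71]ᵀ.
Eliminating c₀: 5·(row 1) − 26·(row 2) gives 194·c₁ = 5·(-477) − 26·(-71) = -539, so c₁ = -539/194.
Then c₀ = ((-71) − 26·(-539/194))/5 = 24/97.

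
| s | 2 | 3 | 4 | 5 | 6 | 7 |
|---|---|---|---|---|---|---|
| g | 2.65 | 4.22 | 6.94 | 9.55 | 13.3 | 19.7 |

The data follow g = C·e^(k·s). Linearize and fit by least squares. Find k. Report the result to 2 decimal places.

k = 0.39

Linearized form: ln g = k·s + ln C. From the 6 transformed points,
Sums: Σs = 27.0000, Σ(s)² = 139.0000, Σln g = 12.1766, Σs·ln g = 61.6915.
Normal system: [[139.0000, 27.0000]; [27.0000, 6]]·[k, ln C]ᵀ = [61.6915, 12.1766]ᵀ.
Solving (det = 105.0000): k = 0.39409, ln C = 0.25601.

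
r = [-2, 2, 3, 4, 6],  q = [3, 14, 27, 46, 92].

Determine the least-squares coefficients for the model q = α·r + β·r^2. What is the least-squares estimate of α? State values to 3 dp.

Normal-equation sums: Σr·r = 69, Σr·r^2 = 307, Σr^2·r^2 = 1665.
For Aᵀq: Σr·q = 839, Σr^2·q = 4359.
AᵀA·[α, β]ᵀ = Aᵀq becomes [[69, 307]; [307, 1665]]·[α, β]ᵀ = [839, 4359]ᵀ.
Eliminating β: 1665·(row 1) − 307·(row 2) gives 20636·α = 1665·839 − 307·4359 = 58722, so α = 29361/10318.
Then β = (4359 − 307·(29361/10318))/1665 = 21599/10318.

α = 2.846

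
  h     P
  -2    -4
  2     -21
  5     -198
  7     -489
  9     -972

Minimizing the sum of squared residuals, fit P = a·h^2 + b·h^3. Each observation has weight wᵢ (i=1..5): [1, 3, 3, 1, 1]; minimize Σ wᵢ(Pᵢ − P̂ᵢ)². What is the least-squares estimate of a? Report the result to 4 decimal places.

Setting ∂/∂a … = 0 gives: 10901·a + 85295·b = -117811;  85295·a + 696221·b = -951037.
(Σwᵢ·h^2·h^2 = 10901, Σwᵢ·h^2·h^3 = 85295, Σwᵢ·h^3·h^3 = 696221, Σwᵢ·h^2·P = -117811, Σwᵢ·h^3·P = -951037.)
Δ = 10901·696221 − 85295² = 314268096.
a = ((-117811)·696221 − 85295·(-951037))/314268096 = -75315943/26189008; b = (10901·(-951037) − 85295·(-117811))/314268096 = -26547091/26189008.

a = -2.8759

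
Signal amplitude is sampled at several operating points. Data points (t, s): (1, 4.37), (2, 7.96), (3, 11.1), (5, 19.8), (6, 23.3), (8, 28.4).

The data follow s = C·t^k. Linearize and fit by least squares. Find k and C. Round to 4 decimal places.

k = 0.9265, C = 4.2625

With ln sᵢ as the transformed response and ln tᵢ as the regressor:
Over the data: Σln t = 7.2724, Σ(ln t)² = 11.8122, Σln s = 15.4367, Σln t·ln s = 21.4873.
Normal system: [[11.8122, 7.2724]; [7.2724, 6]]·[k, ln C]ᵀ = [21.4873, 15.4367]ᵀ.
Slope k = (n·Σln t·ln s − Σln t·Σln s)/(n·Σ(ln t)² − (Σln t)²) = (6·21.4873 − 7.2724·15.4367)/17.9853 = 0.92645; ln C = (Σln s − k·Σln t)/n = 1.44985, so C = exp(1.44985) = 4.26248.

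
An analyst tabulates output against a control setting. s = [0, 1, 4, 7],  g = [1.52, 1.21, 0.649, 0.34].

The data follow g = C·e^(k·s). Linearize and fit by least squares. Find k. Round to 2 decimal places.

Let Y = ln g. Fitting Y = k·s + ln C by least squares:
Σs = 12.0000, Σ(s)² = 66.0000, Σln g = -0.9018, Σs·ln g = -9.0903.
Equations: 66.0000·k + 12.0000·ln C = -9.0903;  12.0000·k + 4·ln C = -0.9018.
Solving (det = 120.0000): k = -0.21283, ln C = 0.41304.

k = -0.21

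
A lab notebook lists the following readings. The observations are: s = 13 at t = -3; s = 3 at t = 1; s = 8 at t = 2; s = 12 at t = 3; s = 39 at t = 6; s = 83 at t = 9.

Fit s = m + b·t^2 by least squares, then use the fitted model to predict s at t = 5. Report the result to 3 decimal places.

ŝ = 27.976

The normal system MᵀM·[m, b]ᵀ = Mᵀs is [[6, 140]; [140, 8036]]·[m, b]ᵀ = [158, 8387]ᵀ.
Eliminating b: 8036·(row 1) − 140·(row 2) gives 28616·m = 8036·158 − 140·8387 = 95508, so m = 3411/1022.
Then b = (8387 − 140·(3411/1022))/8036 = 14101/14308.
At t = 5: ŝ = (3411/1022)·(1) + (14101/14308)·(25) = 400279/14308.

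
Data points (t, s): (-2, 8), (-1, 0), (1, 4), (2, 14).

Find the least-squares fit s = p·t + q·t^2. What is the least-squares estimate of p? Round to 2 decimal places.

Normal-equation sums: Σt·t = 10, Σt·t^2 = 0, Σt^2·t^2 = 34.
For Aᵀs: Σt·s = 16, Σt^2·s = 92.
So AᵀA·[p, q]ᵀ = Aᵀs: [[10, 0]; [0, 34]]·[p, q]ᵀ = [16, 92]ᵀ.
Eliminating q: 34·(row 1) − 0·(row 2) gives 340·p = 34·16 − 0·92 = 544, so p = 8/5.
Then q = (92 − 0·(8/5))/34 = 46/17.

p = 1.60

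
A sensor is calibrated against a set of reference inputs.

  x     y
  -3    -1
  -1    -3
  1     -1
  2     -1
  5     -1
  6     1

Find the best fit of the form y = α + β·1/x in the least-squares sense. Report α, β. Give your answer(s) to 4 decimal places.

Setting ∂/∂α … = 0 gives: 6·α + (8/15)·β = -6;  (8/15)·α + (1093/450)·β = 9/5.
Eliminating β: (1093/450)·(row 1) − (8/15)·(row 2) gives (643/45)·α = (1093/450)·(-6) − (8/15)·(9/5) = -233/15, so α = -699/643.
Then β = ((9/5) − (8/15)·(-699/643))/(1093/450) = 630/643.

α = -1.0871, β = 0.9798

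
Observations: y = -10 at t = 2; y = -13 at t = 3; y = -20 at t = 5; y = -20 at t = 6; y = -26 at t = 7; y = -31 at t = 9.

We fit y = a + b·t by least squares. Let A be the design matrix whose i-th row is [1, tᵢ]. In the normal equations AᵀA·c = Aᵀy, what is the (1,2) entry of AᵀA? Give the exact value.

Row 1 ↔ basis 1, column 2 ↔ basis t, so (AᵀA)_{1,2} = Σᵢ t = (1)·(2) + (1)·(3) + (1)·(5) + (1)·(6) + (1)·(7) + (1)·(9) = 32.

32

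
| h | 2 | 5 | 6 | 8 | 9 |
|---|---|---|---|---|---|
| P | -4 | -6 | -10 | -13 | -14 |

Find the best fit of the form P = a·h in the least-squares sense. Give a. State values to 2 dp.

a = -1.56

Forming MᵀM = [[210]] and MᵀP = [-328]ᵀ gives MᵀM·[a]ᵀ = MᵀP.
a = (-328)/210 = -1.5619.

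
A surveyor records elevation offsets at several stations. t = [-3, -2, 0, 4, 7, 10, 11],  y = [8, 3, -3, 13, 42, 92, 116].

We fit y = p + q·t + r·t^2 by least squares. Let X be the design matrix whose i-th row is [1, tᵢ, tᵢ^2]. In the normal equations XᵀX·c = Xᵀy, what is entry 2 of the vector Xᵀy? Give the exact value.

Entry 2 ↔ basis t, so (Xᵀy)_{2} = Σᵢ (t)·yᵢ = (-3)·(8) + (-2)·(3) + (0)·(-3) + (4)·(13) + (7)·(42) + (10)·(92) + (11)·(116) = 2512.

2512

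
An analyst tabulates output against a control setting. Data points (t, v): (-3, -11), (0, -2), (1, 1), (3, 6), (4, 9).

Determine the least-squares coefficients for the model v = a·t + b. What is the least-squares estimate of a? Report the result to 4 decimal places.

a = 2.8333

Compute the Gram sums: Σt·t = 35, Σt = 5, Σ1 = 5.
For Mᵀv: Σt·v = 88, Σv = 3.
Normal equations: [[35, 5]; [5, 5]]·[a, b]ᵀ = [88, 3]ᵀ.
Δ = 35·5 − 5² = 150.
a = (88·5 − 5·3)/150 = 17/6; b = (35·3 − 5·88)/150 = -67/30.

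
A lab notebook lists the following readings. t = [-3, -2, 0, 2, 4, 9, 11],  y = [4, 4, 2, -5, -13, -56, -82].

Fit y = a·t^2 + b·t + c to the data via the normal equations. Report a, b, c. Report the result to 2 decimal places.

From the data, Σt^2·t^2 = 21571, Σt^2·t = 2097, Σt^2 = 235, Σt·t = 235, Σt = 21, Σ1 = 7.
For Aᵀy: Σt^2·y = -14634, Σt·y = -1488, Σy = -146.
AᵀA·[a, b, c]ᵀ = Aᵀy becomes [[21571, 2097, 235]; [2097, 235, 21]; [235, 21, 7]]·[a, b, c]ᵀ = [-14634, -1488, -146]ᵀ.
Solving the 3×3 system (Gaussian elimination) gives a = -92926/181821, b = -238601/121214, c = 802193/363642.

a = -0.51, b = -1.97, c = 2.21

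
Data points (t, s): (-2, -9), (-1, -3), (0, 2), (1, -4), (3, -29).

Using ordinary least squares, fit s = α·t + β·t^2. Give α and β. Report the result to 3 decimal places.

From the data, Σt·t = 15, Σt·t^2 = 19, Σt^2·t^2 = 99.
Moment sums: Σt·s = -70, Σt^2·s = -304.
AᵀA·[α, β]ᵀ = Aᵀs becomes [[15, 19]; [19, 99]]·[α, β]ᵀ = [-70, -304]ᵀ.
Eliminating β: 99·(row 1) − 19·(row 2) gives 1124·α = 99·(-70) − 19·(-304) = -1154, so α = -577/562.
Then β = ((-304) − 19·(-577/562))/99 = -1615/562.

α = -1.027, β = -2.874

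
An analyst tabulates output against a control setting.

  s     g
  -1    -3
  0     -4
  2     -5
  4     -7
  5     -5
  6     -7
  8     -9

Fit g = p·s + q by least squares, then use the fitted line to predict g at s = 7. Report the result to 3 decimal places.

ĝ = -7.780

Setting ∂/∂p … = 0 gives: 146·p + 24·q = -174;  24·p + 7·q = -40.
(Σs·s = 146, Σs = 24, Σ1 = 7, Σs·g = -174, Σg = -40.)
det = 146·7 − 24² = 446.
p = ((-174)·7 − 24·(-40))/446 = -129/223; q = (146·(-40) − 24·(-174))/446 = -832/223.
At s = 7: ĝ = (-129/223)·(7) + (-832/223)·(1) = -1735/223.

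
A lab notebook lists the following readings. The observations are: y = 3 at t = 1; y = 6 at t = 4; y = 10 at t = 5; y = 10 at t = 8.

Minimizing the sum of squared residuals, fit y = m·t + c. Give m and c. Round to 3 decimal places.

Setting ∂/∂m … = 0 gives: 106·m + 18·c = 157;  18·m + 4·c = 29.
(Σt·t = 106, Σt = 18, Σ1 = 4, Σt·y = 157, Σy = 29.)
Eliminating c: 4·(row 1) − 18·(row 2) gives 100·m = 4·157 − 18·29 = 106, so m = 53/50.
Then c = (29 − 18·(53/50))/4 = 62/25.

m = 1.060, c = 2.480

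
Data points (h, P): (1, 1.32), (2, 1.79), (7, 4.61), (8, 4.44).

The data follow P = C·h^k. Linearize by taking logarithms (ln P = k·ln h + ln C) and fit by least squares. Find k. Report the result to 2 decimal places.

k = 0.63

Taking logs, ln P = k·ln h + ln C, so regress ln P on ln h.
Sums: Σln h = 4.7185, Σ(ln h)² = 8.5911, Σln P = 3.8787, Σln h·ln P = 6.4771.
Normal system: [[8.5911, 4.7185]; [4.7185, 4]]·[k, ln C]ᵀ = [6.4771, 3.8787]ᵀ.
Solving (det = 12.1002): k = 0.62863, ln C = 0.22813.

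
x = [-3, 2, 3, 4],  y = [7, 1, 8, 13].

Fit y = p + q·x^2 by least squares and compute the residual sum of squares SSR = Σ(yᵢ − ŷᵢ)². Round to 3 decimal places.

SSR = 2.719

The normal system AᵀA·[p, q]ᵀ = Aᵀy is [[4, 38]; [38, 434]]·[p, q]ᵀ = [29, 347]ᵀ.
Eliminating q: 434·(row 1) − 38·(row 2) gives 292·p = 434·29 − 38·347 = -600, so p = -150/73.
Then q = (347 − 38·(-150/73))/434 = 143/146.
Residuals: 35/146, -63/73, 181/146, -45/73; SSR = 397/146.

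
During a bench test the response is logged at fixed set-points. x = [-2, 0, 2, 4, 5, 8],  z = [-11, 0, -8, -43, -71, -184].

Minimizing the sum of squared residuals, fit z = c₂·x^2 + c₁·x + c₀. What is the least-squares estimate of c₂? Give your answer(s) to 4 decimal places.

Sums needed: Σx^2·x^2 = 5009, Σx^2·x = 701, Σx^2 = 113, Σx·x = 113, Σx = 17, Σ1 = 6.
Right-hand side: Σx^2·z = -14315, Σx·z = -1993, Σz = -317.
Row-reducing yields c₂ = -372223/125220, c₁ = 14375/25044, c₀ = 15897/10435.

c₂ = -2.9726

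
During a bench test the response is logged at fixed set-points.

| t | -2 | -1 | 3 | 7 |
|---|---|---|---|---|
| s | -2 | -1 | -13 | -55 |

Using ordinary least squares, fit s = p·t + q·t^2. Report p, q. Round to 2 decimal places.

Normal-equation sums: Σt·t = 63, Σt·t^2 = 361, Σt^2·t^2 = 2499.
And Σt·s = -419, Σt^2·s = -2821.
Eliminating q: 2499·(row 1) − 361·(row 2) gives 27116·p = 2499·(-419) − 361·(-2821) = -28700, so p = -7175/6779.
Then q = ((-2821) − 361·(-7175/6779))/2499 = -6616/6779.

p = -1.06, q = -0.98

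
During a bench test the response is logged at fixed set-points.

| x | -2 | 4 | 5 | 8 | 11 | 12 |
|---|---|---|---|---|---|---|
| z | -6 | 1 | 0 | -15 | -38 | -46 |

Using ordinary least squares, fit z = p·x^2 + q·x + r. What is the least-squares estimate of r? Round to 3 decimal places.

Entries of MᵀM: Σx^2·x^2 = 40370, Σx^2·x = 3752, Σx^2 = 374, Σx·x = 374, Σx = 38, Σ1 = 6.
For Mᵀz: Σx^2·z = -12190, Σx·z = -1074, Σz = -104.
Normal equations: [[40370, 3752, 374]; [3752, 374, 38]; [374, 38, 6]]·[p, q, r]ᵀ = [-12190, -1074, -104]ᵀ.
Inverting the 3×3 Gram matrix, [p, q, r]ᵀ = [-5593/10821, 607999/270525, 58666/90175]ᵀ.

r = 0.651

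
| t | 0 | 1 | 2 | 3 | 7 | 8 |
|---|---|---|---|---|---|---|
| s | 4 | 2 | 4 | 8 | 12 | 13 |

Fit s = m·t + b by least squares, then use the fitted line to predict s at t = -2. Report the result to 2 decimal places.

Entries of XᵀX: Σt·t = 127, Σt = 21, Σ1 = 6.
For Xᵀs: Σt·s = 222, Σs = 43.
Normal equations: [[127, 21]; [21, 6]]·[m, b]ᵀ = [222, 43]ᵀ.
Δ = 127·6 − 21² = 321.
m = (222·6 − 21·43)/321 = 143/107; b = (127·43 − 21·222)/321 = 799/321.
At t = -2: ŝ = (143/107)·(-2) + (799/321)·(1) = -59/321.

ŝ = -0.18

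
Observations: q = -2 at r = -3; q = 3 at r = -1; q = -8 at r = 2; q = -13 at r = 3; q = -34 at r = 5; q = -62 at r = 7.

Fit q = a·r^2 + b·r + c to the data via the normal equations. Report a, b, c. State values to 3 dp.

With design matrix A, AᵀA = [[3205, 475, 97]; [475, 97, 13]; [97, 13, 6]] and Aᵀq = [-4052, -656, -116]ᵀ.
Row-reducing yields a = -3047/3038, b = -6137/3038, c = 39/31.

a = -1.003, b = -2.020, c = 1.258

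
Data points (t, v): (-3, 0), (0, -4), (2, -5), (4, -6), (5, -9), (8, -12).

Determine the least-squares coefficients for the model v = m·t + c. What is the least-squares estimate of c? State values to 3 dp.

c = -3.204

The normal system MᵀM·[m, c]ᵀ = Mᵀv is [[118, 16]; [16, 6]]·[m, c]ᵀ = [-175, -36]ᵀ.
Δ = 118·6 − 16² = 452.
m = ((-175)·6 − 16·(-36))/452 = -237/226; c = (118·(-36) − 16·(-175))/452 = -362/113.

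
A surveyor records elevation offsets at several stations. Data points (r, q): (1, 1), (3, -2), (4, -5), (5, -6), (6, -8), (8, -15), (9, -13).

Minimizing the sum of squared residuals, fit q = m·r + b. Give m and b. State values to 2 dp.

m = -1.99, b = 3.37

AᵀA·[m, b]ᵀ = Aᵀq reads: 232·m + 36·b = -340;  36·m + 7·b = -48.
Δ = 232·7 − 36² = 328.
m = ((-340)·7 − 36·(-48))/328 = -163/82; b = (232·(-48) − 36·(-340))/328 = 138/41.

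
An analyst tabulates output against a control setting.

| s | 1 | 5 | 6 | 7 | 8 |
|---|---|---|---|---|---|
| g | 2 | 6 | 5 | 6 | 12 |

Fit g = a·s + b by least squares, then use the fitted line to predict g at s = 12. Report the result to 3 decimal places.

ĝ = 13.568

Setting ∂/∂a … = 0 gives: 175·a + 27·b = 200;  27·a + 5·b = 31.
Eliminating b: 5·(row 1) − 27·(row 2) gives 146·a = 5·200 − 27·31 = 163, so a = 163/146.
Then b = (31 − 27·(163/146))/5 = 25/146.
At s = 12: ĝ = (163/146)·(12) + (25/146)·(1) = 1981/146.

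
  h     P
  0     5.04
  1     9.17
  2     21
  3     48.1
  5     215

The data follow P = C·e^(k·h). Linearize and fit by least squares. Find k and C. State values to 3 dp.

k = 0.764, C = 4.679

Taking logs, ln P = k·h + ln C, so regress ln P on h.
Over the data: Σh = 11.0000, Σ(h)² = 39.0000, Σln P = 16.1218, Σh·ln P = 46.7780.
Normal system: [[39.0000, 11.0000]; [11.0000, 5]]·[k, ln C]ᵀ = [46.7780, 16.1218]ᵀ.
Δ = 39.0000·5 − (11.0000)² = 74.0000; k = (46.7780·5 − 11.0000·16.1218)/74.0000 = 0.76420, ln C = (39.0000·16.1218 − 11.0000·46.7780)/74.0000 = 1.54313, so C = exp(1.54313) = 4.67920.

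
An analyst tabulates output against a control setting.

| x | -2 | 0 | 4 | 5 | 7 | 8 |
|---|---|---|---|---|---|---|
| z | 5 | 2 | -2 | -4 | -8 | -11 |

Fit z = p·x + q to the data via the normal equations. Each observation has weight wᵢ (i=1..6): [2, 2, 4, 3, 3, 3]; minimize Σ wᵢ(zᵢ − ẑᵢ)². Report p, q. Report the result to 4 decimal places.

p = -1.5309, q = 2.7778

Sums needed: Σwᵢ·x·x = 486, Σwᵢ·x = 72, Σwᵢ·1 = 17.
Right-hand side: Σwᵢ·x·z = -544, Σwᵢ·z = -63.
So AᵀWA·[p, q]ᵀ = AᵀWz: [[486, 72]; [72, 17]]·[p, q]ᵀ = [-544, -63]ᵀ.
Eliminating q: 17·(row 1) − 72·(row 2) gives 3078·p = 17·(-544) − 72·(-63) = -4712, so p = -124/81.
Then q = ((-63) − 72·(-124/81))/17 = 25/9.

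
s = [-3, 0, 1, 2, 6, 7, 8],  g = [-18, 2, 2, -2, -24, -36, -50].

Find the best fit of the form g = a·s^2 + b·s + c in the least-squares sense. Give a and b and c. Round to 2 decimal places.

a = -1.09, b = 2.49, c = -0.07

Entries of AᵀA: Σs^2·s^2 = 7891, Σs^2·s = 1053, Σs^2 = 163, Σs·s = 163, Σs = 21, Σ1 = 7.
Right-hand side: Σs^2·g = -5996, Σs·g = -744, Σg = -126.
So AᵀA·[a, b, c]ᵀ = Aᵀg: [[7891, 1053, 163]; [1053, 163, 21]; [163, 21, 7]]·[a, b, c]ᵀ = [-5996, -744, -126]ᵀ.
Inverting the 3×3 Gram matrix, [a, b, c]ᵀ = [-10913/10002, 4157/1667, -745/10002]ᵀ.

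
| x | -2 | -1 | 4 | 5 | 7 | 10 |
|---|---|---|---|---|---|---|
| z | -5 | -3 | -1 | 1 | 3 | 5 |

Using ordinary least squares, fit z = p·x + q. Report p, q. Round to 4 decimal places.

p = 0.7956, q = -3.0499

Compute the Gram sums: Σx·x = 195, Σx = 23, Σ1 = 6.
Moment sums: Σx·z = 85, Σz = 0.
MᵀM·[p, q]ᵀ = Mᵀz becomes [[195, 23]; [23, 6]]·[p, q]ᵀ = [85, 0]ᵀ.
det = 195·6 − 23² = 641.
p = (85·6 − 23·0)/641 = 510/641; q = (195·0 − 23·85)/641 = -1955/641.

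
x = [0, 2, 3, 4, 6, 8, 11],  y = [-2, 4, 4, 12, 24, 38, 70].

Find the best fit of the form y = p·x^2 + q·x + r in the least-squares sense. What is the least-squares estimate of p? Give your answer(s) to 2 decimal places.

p = 0.47

AᵀA·[p, q, r]ᵀ = Aᵀy reads: 20386·p + 2158·q + 250·r = 12010;  2158·p + 250·q + 34·r = 1286;  250·p + 34·q + 7·r = 150.
(Σx^2·x^2 = 20386, Σx^2·x = 2158, Σx^2 = 250, Σx·x = 250, Σx = 34, Σ1 = 7, Σx^2·y = 12010, Σx·y = 1286, Σy = 150.)
Solving the 3×3 system (Gaussian elimination) gives p = 1871/3969, q = 15794/11907, r = -22028/11907.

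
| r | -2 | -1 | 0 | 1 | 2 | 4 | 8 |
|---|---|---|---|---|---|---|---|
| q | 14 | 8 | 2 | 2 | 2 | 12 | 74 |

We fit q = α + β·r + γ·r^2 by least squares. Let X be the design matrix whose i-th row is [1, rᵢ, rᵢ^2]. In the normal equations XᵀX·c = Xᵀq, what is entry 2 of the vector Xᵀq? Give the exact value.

610

Entry 2 ↔ basis r, so (Xᵀq)_{2} = Σᵢ (r)·qᵢ = (-2)·(14) + (-1)·(8) + (0)·(2) + (1)·(2) + (2)·(2) + (4)·(12) + (8)·(74) = 610.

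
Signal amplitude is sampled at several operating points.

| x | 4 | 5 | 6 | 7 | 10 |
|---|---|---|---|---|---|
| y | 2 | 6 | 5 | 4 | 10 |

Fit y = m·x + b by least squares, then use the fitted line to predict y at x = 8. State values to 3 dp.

ŷ = 7.151

Entries of MᵀM: Σx·x = 226, Σx = 32, Σ1 = 5.
Right-hand side: Σx·y = 196, Σy = 27.
det = 226·5 − 32² = 106.
m = (196·5 − 32·27)/106 = 58/53; b = (226·27 − 32·196)/106 = -85/53.
At x = 8: ŷ = (58/53)·(8) + (-85/53)·(1) = 379/53.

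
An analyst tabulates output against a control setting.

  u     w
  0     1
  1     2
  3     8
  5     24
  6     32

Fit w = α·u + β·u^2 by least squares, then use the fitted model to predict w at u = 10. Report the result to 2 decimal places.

Normal-equation sums: Σu·u = 71, Σu·u^2 = 369, Σu^2·u^2 = 2003.
Moment sums: Σu·w = 338, Σu^2·w = 1826.
Normal equations: [[71, 369]; [369, 2003]]·[α, β]ᵀ = [338, 1826]ᵀ.
Eliminating β: 2003·(row 1) − 369·(row 2) gives 6052·α = 2003·338 − 369·1826 = 3220, so α = 805/1513.
Then β = (1826 − 369·(805/1513))/2003 = 1231/1513.
At u = 10: ŵ = (805/1513)·(10) + (1231/1513)·(100) = 131150/1513.

ŵ = 86.68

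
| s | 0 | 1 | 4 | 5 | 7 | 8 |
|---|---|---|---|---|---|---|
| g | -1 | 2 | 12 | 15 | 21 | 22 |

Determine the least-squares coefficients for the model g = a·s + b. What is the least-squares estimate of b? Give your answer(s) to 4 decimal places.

Entries of AᵀA: Σs·s = 155, Σs = 25, Σ1 = 6.
For Aᵀg: Σs·g = 448, Σg = 71.
Normal equations: [[155, 25]; [25, 6]]·[a, b]ᵀ = [448, 71]ᵀ.
Eliminating b: 6·(row 1) − 25·(row 2) gives 305·a = 6·448 − 25·71 = 913, so a = 913/305.
Then b = (71 − 25·(913/305))/6 = -39/61.

b = -0.6393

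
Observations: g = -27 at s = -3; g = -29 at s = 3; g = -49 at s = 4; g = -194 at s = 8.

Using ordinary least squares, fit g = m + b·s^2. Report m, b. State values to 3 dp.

m = -0.792, b = -3.019

Forming XᵀX = [[4, 98]; [98, 4514]] and Xᵀg = [-299, -13704]ᵀ gives XᵀX·[m, b]ᵀ = Xᵀg.
Eliminating b: 4514·(row 1) − 98·(row 2) gives 8452·m = 4514·(-299) − 98·(-13704) = -6694, so m = -3347/4226.
Then b = ((-13704) − 98·(-3347/4226))/4514 = -12757/4226.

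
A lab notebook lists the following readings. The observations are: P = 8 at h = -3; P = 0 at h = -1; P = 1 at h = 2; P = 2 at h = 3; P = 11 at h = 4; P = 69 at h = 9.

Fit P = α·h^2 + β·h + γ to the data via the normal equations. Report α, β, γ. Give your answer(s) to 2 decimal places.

α = 0.96, β = -0.71, γ = -2.36

The normal system AᵀA·[α, β, γ]ᵀ = AᵀP is [[6996, 800, 120]; [800, 120, 14]; [120, 14, 6]]·[α, β, γ]ᵀ = [5859, 649, 91]ᵀ.
Inverting the 3×3 Gram matrix, [α, β, γ]ᵀ = [188509/196476, -11670/16373, -231767/98238]ᵀ.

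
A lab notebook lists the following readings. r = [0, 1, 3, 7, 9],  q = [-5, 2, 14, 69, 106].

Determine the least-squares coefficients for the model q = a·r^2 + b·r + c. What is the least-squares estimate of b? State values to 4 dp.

b = 3.6242

Compute the Gram sums: Σr^2·r^2 = 9044, Σr^2·r = 1100, Σr^2 = 140, Σr·r = 140, Σr = 20, Σ1 = 5.
Moment sums: Σr^2·q = 12095, Σr·q = 1481, Σq = 186.
So MᵀM·[a, b, c]ᵀ = Mᵀq: [[9044, 1100, 140]; [1100, 140, 20]; [140, 20, 5]]·[a, b, c]ᵀ = [12095, 1481, 186]ᵀ.
Inverting the 3×3 Gram matrix, [a, b, c]ᵀ = [127/132, 598/165, -233/55]ᵀ.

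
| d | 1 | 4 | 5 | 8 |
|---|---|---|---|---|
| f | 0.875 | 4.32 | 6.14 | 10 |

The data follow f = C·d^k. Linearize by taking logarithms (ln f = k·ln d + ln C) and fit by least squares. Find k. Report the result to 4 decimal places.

Linearized form: ln f = k·ln d + ln C. From the 4 transformed points,
XᵀX = [[8.8362, 5.0752]; [5.0752, 4]], rhs = [9.7374, 5.4471]ᵀ  (here Σln d = 5.0752, Σ(ln d)² = 8.8362, Σln f = 5.4471, Σln d·ln f = 9.7374).
Solving (det = 9.5873): k = 1.17912, ln C = -0.13428.

k = 1.1791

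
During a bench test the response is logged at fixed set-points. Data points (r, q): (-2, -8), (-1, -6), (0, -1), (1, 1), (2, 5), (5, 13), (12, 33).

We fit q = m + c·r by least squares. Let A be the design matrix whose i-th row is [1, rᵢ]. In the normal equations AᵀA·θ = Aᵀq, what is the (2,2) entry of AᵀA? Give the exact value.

Row 2 ↔ basis r, column 2 ↔ basis r, so (AᵀA)_{2,2} = Σᵢ (r)·(r) = (-2)·(-2) + (-1)·(-1) + (0)·(0) + (1)·(1) + (2)·(2) + (5)·(5) + (12)·(12) = 179.

179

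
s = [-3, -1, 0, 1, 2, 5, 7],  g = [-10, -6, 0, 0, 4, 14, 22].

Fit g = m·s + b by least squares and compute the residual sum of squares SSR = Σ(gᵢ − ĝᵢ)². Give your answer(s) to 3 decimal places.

Sums needed: Σs·s = 89, Σs = 11, Σ1 = 7.
Right-hand side: Σs·g = 268, Σg = 24.
So XᵀX·[m, b]ᵀ = Xᵀg: [[89, 11]; [11, 7]]·[m, b]ᵀ = [268, 24]ᵀ.
Eliminating b: 7·(row 1) − 11·(row 2) gives 502·m = 7·268 − 11·24 = 1612, so m = 806/251.
Then b = (24 − 11·(806/251))/7 = -406/251.
Residuals: 314/251, -294/251, 406/251, -400/251, -202/251, -110/251, 286/251; SSR = 2568/251.

SSR = 10.231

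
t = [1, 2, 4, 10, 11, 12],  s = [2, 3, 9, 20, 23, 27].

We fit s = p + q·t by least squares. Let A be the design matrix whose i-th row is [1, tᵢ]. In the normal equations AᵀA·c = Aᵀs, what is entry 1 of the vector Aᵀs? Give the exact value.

84

Entry 1 ↔ basis 1, so (Aᵀs)_{1} = Σᵢ sᵢ = (1)·(2) + (1)·(3) + (1)·(9) + (1)·(20) + (1)·(23) + (1)·(27) = 84.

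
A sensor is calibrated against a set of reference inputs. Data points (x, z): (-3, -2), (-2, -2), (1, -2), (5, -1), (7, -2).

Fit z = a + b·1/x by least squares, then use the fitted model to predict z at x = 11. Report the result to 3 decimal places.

ẑ = -1.801

Normal-equation sums: Σ1 = 5, Σ1/x = 107/210, Σ1/x·1/x = 62689/44100.
Right-hand side: Σz = -9, Σ1/x·z = -86/105.
Determinant 5·(62689/44100) − (107/210)² = 75499/11025.
a = ((-9)·(62689/44100) − (107/210)·(-86/105))/(75499/11025) = -5299/2932; b = (5·(-86/105) − (107/210)·(-9))/(75499/11025) = 105/1466.
At x = 11: ẑ = (-5299/2932)·(1) + (105/1466)·(1/11) = -58079/32252.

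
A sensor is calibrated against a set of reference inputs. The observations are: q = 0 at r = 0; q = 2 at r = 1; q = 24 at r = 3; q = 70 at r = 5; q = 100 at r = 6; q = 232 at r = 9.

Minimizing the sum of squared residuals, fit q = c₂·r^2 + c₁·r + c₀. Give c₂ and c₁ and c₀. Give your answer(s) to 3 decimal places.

Sums needed: Σr^2·r^2 = 8564, Σr^2·r = 1098, Σr^2 = 152, Σr·r = 152, Σr = 24, Σ1 = 6.
Right-hand side: Σr^2·q = 24360, Σr·q = 3112, Σq = 428.
So MᵀM·[c₂, c₁, c₀]ᵀ = Mᵀq: [[8564, 1098, 152]; [1098, 152, 24]; [152, 24, 6]]·[c₂, c₁, c₀]ᵀ = [24360, 3112, 428]ᵀ.
Row-reducing yields c₂ = 7604/2555, c₁ = -76/73, c₀ = 262/2555.

c₂ = 2.976, c₁ = -1.041, c₀ = 0.103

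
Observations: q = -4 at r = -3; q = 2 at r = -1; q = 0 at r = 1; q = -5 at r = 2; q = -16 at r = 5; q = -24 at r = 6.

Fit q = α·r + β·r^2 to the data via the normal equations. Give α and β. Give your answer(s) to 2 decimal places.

α = -0.56, β = -0.56

Sums needed: Σr·r = 76, Σr·r^2 = 322, Σr^2·r^2 = 2020.
Right-hand side: Σr·q = -224, Σr^2·q = -1318.
XᵀX·[α, β]ᵀ = Xᵀq becomes [[76, 322]; [322, 2020]]·[α, β]ᵀ = [-224, -1318]ᵀ.
det = 76·2020 − 322² = 49836.
α = ((-224)·2020 − 322·(-1318))/49836 = -7021/12459; β = (76·(-1318) − 322·(-224))/49836 = -7010/12459.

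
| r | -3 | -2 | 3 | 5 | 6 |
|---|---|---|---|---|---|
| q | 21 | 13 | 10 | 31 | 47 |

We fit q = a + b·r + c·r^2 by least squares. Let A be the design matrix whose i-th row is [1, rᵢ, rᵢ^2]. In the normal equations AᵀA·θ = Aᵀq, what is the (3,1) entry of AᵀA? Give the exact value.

Row 3 ↔ basis r^2, column 1 ↔ basis 1, so (AᵀA)_{3,1} = Σᵢ r^2 = (9)·(1) + (4)·(1) + (9)·(1) + (25)·(1) + (36)·(1) = 83.

83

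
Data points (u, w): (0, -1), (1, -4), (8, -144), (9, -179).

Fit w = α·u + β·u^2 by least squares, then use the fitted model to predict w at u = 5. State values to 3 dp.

ŵ = -60.533

Normal-equation sums: Σu·u = 146, Σu·u^2 = 1242, Σu^2·u^2 = 10658.
Right-hand side: Σu·w = -2767, Σu^2·w = -23719.
AᵀA·[α, β]ᵀ = Aᵀw becomes [[146, 1242]; [1242, 10658]]·[α, β]ᵀ = [-2767, -23719]ᵀ.
det = 146·10658 − 1242² = 13504.
α = ((-2767)·10658 − 1242·(-23719))/13504 = -3961/1688; β = (146·(-23719) − 1242·(-2767))/13504 = -3295/1688.
At u = 5: ŵ = (-3961/1688)·(5) + (-3295/1688)·(25) = -25545/422.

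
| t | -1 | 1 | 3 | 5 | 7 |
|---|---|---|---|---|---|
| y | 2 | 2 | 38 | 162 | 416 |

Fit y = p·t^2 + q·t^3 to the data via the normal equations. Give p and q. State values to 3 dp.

p = 1.321, q = 1.025

From the data, Σt^2·t^2 = 3109, Σt^2·t^3 = 20175, Σt^3·t^3 = 134005.
Moment sums: Σt^2·y = 24780, Σt^3·y = 163964.
Normal equations: [[3109, 20175]; [20175, 134005]]·[p, q]ᵀ = [24780, 163964]ᵀ.
Δ = 3109·134005 − 20175² = 9590920.
p = (24780·134005 − 20175·163964)/9590920 = 316755/239773; q = (3109·163964 − 20175·24780)/9590920 = 1228447/1198865.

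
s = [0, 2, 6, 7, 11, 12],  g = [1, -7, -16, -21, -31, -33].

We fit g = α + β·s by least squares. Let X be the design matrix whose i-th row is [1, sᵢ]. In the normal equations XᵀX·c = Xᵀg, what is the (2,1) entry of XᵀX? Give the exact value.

Row 2 ↔ basis s, column 1 ↔ basis 1, so (XᵀX)_{2,1} = Σᵢ s = (0)·(1) + (2)·(1) + (6)·(1) + (7)·(1) + (11)·(1) + (12)·(1) = 38.

38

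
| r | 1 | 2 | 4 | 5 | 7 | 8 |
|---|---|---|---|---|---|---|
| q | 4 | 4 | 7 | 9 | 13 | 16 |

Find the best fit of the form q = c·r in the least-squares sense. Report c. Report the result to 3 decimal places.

c = 1.912

Forming XᵀX = [[159]] and Xᵀq = [304]ᵀ gives XᵀX·[c]ᵀ = Xᵀq.
c = 304/159 = 1.91195.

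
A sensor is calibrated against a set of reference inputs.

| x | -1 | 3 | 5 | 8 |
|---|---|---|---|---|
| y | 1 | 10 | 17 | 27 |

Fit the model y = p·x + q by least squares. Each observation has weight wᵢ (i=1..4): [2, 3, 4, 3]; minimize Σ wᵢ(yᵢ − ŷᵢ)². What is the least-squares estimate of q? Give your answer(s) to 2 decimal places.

q = 2.58

Normal-equation sums: Σwᵢ·x·x = 321, Σwᵢ·x = 51, Σwᵢ·1 = 12.
Moment sums: Σwᵢ·x·y = 1076, Σwᵢ·y = 181.
Eliminating q: 12·(row 1) − 51·(row 2) gives 1251·p = 12·1076 − 51·181 = 3681, so p = 409/139.
Then q = (181 − 51·(409/139))/12 = 1075/417.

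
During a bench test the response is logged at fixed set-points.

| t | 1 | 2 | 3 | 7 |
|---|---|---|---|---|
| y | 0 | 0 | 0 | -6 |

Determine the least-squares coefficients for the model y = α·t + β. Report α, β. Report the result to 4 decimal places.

Setting ∂/∂α … = 0 gives: 63·α + 13·β = -42;  13·α + 4·β = -6.
(Σt·t = 63, Σt = 13, Σ1 = 4, Σt·y = -42, Σy = -6.)
Eliminating β: 4·(row 1) − 13·(row 2) gives 83·α = 4·(-42) − 13·(-6) = -90, so α = -90/83.
Then β = ((-6) − 13·(-90/83))/4 = 168/83.

α = -1.0843, β = 2.0241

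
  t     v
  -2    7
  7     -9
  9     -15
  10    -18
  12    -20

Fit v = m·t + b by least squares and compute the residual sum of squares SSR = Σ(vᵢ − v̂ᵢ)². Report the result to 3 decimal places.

Sums needed: Σt·t = 378, Σt = 36, Σ1 = 5.
Moment sums: Σt·v = -632, Σv = -55.
XᵀX·[m, b]ᵀ = Xᵀv becomes [[378, 36]; [36, 5]]·[m, b]ᵀ = [-632, -55]ᵀ.
Eliminating b: 5·(row 1) − 36·(row 2) gives 594·m = 5·(-632) − 36·(-55) = -1180, so m = -590/297.
Then b = ((-55) − 36·(-590/297))/5 = 109/33.
Residuals: -82/297, 476/297, -14/33, -427/297, 53/99; SSR = 1538/297.

SSR = 5.178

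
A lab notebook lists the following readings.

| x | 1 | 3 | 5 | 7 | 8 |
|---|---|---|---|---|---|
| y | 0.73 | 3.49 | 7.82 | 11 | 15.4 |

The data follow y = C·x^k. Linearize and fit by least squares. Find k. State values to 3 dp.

Linearized form: ln y = k·ln x + ln C. From the 5 transformed points,
Over the data: Σln x = 6.7334, Σ(ln x)² = 11.9079, Σln y = 8.1241, Σln x·ln y = 15.0353.
Normal system: [[11.9079, 6.7334]; [6.7334, 5]]·[k, ln C]ᵀ = [15.0353, 8.1241]ᵀ.
Δ = 11.9079·5 − (6.7334)² = 14.2007; k = (15.0353·5 − 6.7334·8.1241)/14.2007 = 1.44172, ln C = (11.9079·8.1241 − 6.7334·15.0353)/14.2007 = -0.31671.

k = 1.442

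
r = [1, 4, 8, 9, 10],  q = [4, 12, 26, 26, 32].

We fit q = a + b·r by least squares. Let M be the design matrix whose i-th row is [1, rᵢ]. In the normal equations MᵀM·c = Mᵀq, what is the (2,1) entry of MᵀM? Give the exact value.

32

Row 2 ↔ basis r, column 1 ↔ basis 1, so (MᵀM)_{2,1} = Σᵢ r = (1)·(1) + (4)·(1) + (8)·(1) + (9)·(1) + (10)·(1) = 32.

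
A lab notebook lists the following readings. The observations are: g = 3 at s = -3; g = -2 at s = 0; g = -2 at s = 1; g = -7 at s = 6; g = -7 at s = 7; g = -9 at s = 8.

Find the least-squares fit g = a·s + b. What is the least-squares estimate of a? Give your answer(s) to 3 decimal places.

a = -0.992

Sums needed: Σs·s = 159, Σs = 19, Σ1 = 6.
Moment sums: Σs·g = -174, Σg = -24.
Normal equations: [[159, 19]; [19, 6]]·[a, b]ᵀ = [-174, -24]ᵀ.
Δ = 159·6 − 19² = 593.
a = ((-174)·6 − 19·(-24))/593 = -588/593; b = (159·(-24) − 19·(-174))/593 = -510/593.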